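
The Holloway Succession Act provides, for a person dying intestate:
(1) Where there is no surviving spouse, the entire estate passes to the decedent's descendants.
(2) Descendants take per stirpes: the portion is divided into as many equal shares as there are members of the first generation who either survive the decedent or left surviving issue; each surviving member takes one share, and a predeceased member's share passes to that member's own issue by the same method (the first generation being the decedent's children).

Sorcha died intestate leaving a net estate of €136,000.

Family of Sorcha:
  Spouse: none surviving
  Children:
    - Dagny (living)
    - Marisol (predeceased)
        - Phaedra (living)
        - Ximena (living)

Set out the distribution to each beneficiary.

The entire €136,000 passes to the descendants.
That amount (€136,000) is divided into 2 shares of €68,000: Dagny takes €68,000; Marisol's €68,000 share passes to Marisol's issue.
Marisol's share (€68,000) is divided into 2 shares of €34,000: Phaedra and Ximena each take €34,000.

Dagny: €68,000; Phaedra: €34,000; Ximena: €34,000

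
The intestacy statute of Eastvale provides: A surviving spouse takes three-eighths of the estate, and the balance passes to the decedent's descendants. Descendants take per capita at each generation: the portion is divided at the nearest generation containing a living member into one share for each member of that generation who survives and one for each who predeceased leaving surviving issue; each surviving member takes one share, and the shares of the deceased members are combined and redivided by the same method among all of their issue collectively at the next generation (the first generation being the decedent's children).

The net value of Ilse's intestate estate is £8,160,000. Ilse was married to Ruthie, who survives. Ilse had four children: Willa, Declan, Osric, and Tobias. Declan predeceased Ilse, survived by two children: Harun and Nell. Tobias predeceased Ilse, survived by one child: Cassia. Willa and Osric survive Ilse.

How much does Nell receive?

Ruthie takes three-eighths of £8,160,000 = £3,060,000. The remaining £5,100,000 passes to the descendants.
The descendants' portion (£5,100,000) is divided at the children's generation into 4 shares of £1,275,000. Willa and Osric each take £1,275,000. The 2 shares of the deceased (Declan and Tobias) are combined into a pool of £2,550,000.
That pool (£2,550,000) is divided at the grandchildren's generation equally among Harun, Nell, and Cassia: £850,000 each.

Nell receives £850,000.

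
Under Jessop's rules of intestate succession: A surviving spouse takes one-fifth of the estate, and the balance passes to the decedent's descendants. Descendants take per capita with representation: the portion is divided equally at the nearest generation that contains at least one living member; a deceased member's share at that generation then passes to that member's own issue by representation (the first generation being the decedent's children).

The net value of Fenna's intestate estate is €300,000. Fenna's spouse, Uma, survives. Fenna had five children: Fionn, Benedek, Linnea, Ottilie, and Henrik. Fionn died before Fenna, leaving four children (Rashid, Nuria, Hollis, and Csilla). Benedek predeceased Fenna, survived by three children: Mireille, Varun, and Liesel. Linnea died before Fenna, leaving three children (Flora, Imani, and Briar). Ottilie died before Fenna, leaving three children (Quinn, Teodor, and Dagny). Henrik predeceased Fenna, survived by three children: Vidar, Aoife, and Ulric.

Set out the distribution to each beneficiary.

Uma: €60,000; Rashid: €15,000; Nuria: €15,000; Hollis: €15,000; Csilla: €15,000; Mireille: €15,000; Varun: €15,000; Liesel: €15,000; Flora: €15,000; Imani: €15,000; Briar: €15,000; Quinn: €15,000; Teodor: €15,000; Dagny: €15,000; Vidar: €15,000; Aoife: €15,000; Ulric: €15,000

Uma takes one-fifth of €300,000 = €60,000. The remaining €240,000 passes to the descendants.
No child survives, so the initial division is made at the grandchildren's generation.
The descendants' portion (€240,000) is divided into 16 shares of €15,000: Rashid, Nuria, Hollis, Csilla, Mireille, Varun, Liesel, Flora, Imani, Briar, Quinn, Teodor, Dagny, Vidar, Aoife, and Ulric each take €15,000.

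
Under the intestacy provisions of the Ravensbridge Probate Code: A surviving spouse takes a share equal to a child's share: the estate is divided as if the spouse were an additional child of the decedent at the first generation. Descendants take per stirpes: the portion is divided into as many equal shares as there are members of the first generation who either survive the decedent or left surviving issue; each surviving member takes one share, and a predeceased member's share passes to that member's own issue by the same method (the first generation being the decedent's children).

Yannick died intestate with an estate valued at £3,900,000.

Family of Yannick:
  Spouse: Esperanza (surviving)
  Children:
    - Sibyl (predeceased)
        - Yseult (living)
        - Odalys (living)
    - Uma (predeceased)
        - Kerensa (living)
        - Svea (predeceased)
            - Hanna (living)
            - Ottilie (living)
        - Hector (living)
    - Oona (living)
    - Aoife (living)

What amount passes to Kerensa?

The spouse counts as an additional share at the children's level, so there are 5 primary shares of £780,000. Esperanza takes one such share (£780,000).
The children's combined portion (£3,120,000) is divided into 4 shares of £780,000: Oona and Aoife each take £780,000; Sibyl's £780,000 share passes to Sibyl's issue; Uma's £780,000 share passes to Uma's issue.
Sibyl's share (£780,000) is divided into 2 shares of £390,000: Yseult and Odalys each take £390,000.
Uma's share (£780,000) is divided into 3 shares of £260,000: Kerensa and Hector each take £260,000; Svea's £260,000 share passes to Svea's issue.
Svea's share (£260,000) is divided into 2 shares of £130,000: Hanna and Ottilie each take £130,000.

Kerensa receives £260,000.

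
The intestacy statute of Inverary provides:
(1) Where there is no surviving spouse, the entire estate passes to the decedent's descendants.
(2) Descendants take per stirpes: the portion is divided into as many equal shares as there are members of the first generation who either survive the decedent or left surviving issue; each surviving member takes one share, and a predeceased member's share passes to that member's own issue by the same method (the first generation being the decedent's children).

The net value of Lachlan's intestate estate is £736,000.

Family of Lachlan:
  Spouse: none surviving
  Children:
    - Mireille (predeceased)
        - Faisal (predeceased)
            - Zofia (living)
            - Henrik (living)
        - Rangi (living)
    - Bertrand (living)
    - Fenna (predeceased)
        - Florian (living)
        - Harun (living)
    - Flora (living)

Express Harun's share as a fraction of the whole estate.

Harun receives 1/8 of the estate.

The entire £736,000 passes to the descendants.
That amount (£736,000) is divided into 4 shares of £184,000: Bertrand and Flora each take £184,000; Mireille's £184,000 share passes to Mireille's issue; Fenna's £184,000 share passes to Fenna's issue.
Mireille's share (£184,000) is divided into 2 shares of £92,000: Rangi takes £92,000; Faisal's £92,000 share passes to Faisal's issue.
Faisal's share (£92,000) is divided into 2 shares of £46,000: Zofia and Henrik each take £46,000.
Fenna's share (£184,000) is divided into 2 shares of £92,000: Florian and Harun each take £92,000.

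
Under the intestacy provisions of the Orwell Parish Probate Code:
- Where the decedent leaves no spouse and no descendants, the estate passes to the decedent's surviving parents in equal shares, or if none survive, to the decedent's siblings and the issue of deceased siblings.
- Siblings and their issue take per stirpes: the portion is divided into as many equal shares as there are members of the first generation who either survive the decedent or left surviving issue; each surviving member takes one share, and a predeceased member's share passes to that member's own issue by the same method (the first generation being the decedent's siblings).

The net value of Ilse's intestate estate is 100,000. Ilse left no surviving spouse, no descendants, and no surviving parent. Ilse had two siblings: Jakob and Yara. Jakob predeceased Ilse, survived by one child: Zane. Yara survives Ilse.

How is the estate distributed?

The entire 100,000 passes to the siblings and their issue.
That amount (100,000) is divided into 2 shares of 50,000: Yara takes 50,000; Jakob's 50,000 share passes to Jakob's issue.
Jakob's share (50,000) passes entirely to Zane.

Zane: 50,000; Yara: 50,000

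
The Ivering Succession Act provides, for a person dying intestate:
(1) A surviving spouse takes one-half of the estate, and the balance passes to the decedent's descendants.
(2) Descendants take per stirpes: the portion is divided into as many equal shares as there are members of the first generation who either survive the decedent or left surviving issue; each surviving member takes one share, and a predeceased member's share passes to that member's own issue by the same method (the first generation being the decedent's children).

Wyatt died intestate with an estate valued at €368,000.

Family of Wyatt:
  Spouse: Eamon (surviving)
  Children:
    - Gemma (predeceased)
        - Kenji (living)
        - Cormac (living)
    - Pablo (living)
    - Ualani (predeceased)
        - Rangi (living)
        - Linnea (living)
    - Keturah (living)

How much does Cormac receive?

Eamon takes one-half of €368,000 = €184,000. The remaining €184,000 passes to the descendants.
The descendants' portion (€184,000) is divided into 4 shares of €46,000: Pablo and Keturah each take €46,000; Gemma's €46,000 share passes to Gemma's issue; Ualani's €46,000 share passes to Ualani's issue.
Gemma's share (€46,000) is divided into 2 shares of €23,000: Kenji and Cormac each take €23,000.
Ualani's share (€46,000) is divided into 2 shares of €23,000: Rangi and Linnea each take €23,000.

Cormac receives €23,000.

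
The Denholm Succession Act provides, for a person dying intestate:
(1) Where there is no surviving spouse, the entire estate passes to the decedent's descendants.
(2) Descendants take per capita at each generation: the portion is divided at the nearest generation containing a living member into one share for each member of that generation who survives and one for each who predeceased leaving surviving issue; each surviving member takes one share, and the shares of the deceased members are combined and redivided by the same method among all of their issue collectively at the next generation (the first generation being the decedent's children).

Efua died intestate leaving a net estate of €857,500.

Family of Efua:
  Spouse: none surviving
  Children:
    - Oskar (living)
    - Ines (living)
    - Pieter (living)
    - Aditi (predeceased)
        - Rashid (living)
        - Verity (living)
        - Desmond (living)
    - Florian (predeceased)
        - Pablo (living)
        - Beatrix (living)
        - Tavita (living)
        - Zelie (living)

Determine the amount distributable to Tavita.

The entire €857,500 passes to the descendants.
That amount (€857,500) is divided at the children's generation into 5 shares of €171,500. Oskar, Ines, and Pieter each take €171,500. The 2 shares of the deceased (Aditi and Florian) are combined into a pool of €343,000.
That pool (€343,000) is divided at the grandchildren's generation equally among Rashid, Verity, Desmond, Pablo, Beatrix, Tavita, and Zelie: €49,000 each.

Tavita receives €49,000.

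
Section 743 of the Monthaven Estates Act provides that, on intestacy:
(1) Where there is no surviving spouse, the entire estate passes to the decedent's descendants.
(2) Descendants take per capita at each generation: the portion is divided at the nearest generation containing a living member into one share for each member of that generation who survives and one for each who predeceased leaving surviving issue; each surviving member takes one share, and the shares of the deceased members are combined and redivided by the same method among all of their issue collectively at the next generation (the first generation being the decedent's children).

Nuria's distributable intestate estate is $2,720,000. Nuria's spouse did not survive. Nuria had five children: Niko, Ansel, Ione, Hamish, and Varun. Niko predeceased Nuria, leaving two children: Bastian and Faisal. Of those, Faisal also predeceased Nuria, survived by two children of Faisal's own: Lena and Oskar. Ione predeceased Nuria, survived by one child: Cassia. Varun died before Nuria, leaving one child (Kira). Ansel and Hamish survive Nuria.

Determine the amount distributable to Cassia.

The entire $2,720,000 passes to the descendants.
That amount ($2,720,000) is divided at the children's generation into 5 shares of $544,000. Ansel and Hamish each take $544,000. The 3 shares of the deceased (Niko, Ione, and Varun) are combined into a pool of $1,632,000.
That pool ($1,632,000) is divided at the grandchildren's generation into 4 shares of $408,000. Bastian, Cassia, and Kira each take $408,000. The remaining share for the deceased Faisal ($408,000) is carried to the next generation.
That pool ($408,000) is divided at the great-grandchildren's generation equally among Lena and Oskar: $204,000 each.

Cassia receives $408,000.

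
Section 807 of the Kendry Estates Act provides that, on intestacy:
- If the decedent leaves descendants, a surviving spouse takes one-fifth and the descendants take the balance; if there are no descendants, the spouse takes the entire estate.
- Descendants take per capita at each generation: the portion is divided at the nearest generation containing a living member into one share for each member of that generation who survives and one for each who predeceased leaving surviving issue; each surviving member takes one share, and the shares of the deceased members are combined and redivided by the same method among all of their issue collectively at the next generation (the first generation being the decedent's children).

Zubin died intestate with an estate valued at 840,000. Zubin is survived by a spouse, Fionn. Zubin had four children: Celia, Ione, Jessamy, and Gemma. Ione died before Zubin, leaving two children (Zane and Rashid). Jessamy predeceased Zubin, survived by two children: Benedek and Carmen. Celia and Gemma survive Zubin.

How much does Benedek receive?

Benedek receives 84,000.

Fionn takes one-fifth of 840,000 = 168,000. The remaining 672,000 passes to the descendants.
The descendants' portion (672,000) is divided at the children's generation into 4 shares of 168,000. Celia and Gemma each take 168,000. The 2 shares of the deceased (Ione and Jessamy) are combined into a pool of 336,000.
That pool (336,000) is divided at the grandchildren's generation equally among Zane, Rashid, Benedek, and Carmen: 84,000 each.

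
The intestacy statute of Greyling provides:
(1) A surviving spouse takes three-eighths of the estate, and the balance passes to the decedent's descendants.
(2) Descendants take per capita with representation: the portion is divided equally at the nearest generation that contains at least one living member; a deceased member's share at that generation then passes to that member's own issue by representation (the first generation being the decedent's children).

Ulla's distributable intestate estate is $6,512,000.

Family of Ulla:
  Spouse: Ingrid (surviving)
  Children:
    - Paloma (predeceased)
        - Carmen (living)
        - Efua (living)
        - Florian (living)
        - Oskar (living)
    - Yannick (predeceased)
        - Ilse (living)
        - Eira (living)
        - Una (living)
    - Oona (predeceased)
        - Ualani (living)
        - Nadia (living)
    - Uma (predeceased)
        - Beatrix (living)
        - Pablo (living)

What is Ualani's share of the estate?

Ingrid takes three-eighths of $6,512,000 = $2,442,000. The remaining $4,070,000 passes to the descendants.
No child survives, so the initial division is made at the grandchildren's generation.
The descendants' portion ($4,070,000) is divided into 11 shares of $370,000: Carmen, Efua, Florian, Oskar, Ilse, Eira, Una, Ualani, Nadia, Beatrix, and Pablo each take $370,000.

Ualani receives $370,000.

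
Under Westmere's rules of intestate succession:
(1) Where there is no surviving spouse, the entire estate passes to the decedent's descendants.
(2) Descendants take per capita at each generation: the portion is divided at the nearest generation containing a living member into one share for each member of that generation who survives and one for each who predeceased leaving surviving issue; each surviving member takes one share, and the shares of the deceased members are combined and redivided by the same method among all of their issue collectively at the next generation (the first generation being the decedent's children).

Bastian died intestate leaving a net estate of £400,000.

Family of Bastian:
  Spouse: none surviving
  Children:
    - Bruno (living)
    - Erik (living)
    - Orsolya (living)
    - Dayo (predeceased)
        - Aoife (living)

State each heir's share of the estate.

Bruno: £100,000; Erik: £100,000; Orsolya: £100,000; Aoife: £100,000

The entire £400,000 passes to the descendants.
That amount (£400,000) is divided at the children's generation into 4 shares of £100,000. Bruno, Erik, and Orsolya each take £100,000. The remaining share for the deceased Dayo (£100,000) is carried to the next generation.
That pool (£100,000) passes entirely to Aoife, the sole taker at the grandchildren's generation.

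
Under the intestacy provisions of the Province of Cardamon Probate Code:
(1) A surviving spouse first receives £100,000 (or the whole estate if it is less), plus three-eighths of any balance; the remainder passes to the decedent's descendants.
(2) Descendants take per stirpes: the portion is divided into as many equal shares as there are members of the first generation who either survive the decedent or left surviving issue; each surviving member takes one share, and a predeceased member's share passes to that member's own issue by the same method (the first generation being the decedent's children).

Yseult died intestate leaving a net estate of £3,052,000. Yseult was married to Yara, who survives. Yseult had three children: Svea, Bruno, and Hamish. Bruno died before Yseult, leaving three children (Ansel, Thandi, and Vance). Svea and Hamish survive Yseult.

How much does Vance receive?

Vance receives £205,000.

Yara first takes £100,000, leaving a balance of £2,952,000. Yara then takes three-eighths of the balance (£1,107,000), for a total of £1,207,000. The remaining £1,845,000 passes to the descendants.
The descendants' portion (£1,845,000) is divided into 3 shares of £615,000: Svea and Hamish each take £615,000; Bruno's £615,000 share passes to Bruno's issue.
Bruno's share (£615,000) is divided into 3 shares of £205,000: Ansel, Thandi, and Vance each take £205,000.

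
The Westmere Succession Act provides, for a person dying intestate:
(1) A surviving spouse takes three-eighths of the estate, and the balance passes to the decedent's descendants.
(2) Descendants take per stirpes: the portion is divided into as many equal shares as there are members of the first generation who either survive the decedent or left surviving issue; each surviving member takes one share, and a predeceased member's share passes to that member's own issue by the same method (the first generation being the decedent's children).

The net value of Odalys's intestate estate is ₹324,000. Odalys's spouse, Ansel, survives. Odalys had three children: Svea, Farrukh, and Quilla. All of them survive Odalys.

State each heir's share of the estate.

Ansel takes three-eighths of ₹324,000 = ₹121,500. The remaining ₹202,500 passes to the descendants.
The descendants' portion (₹202,500) is divided into 3 shares of ₹67,500: Svea, Farrukh, and Quilla each take ₹67,500.

Ansel: ₹121,500; Svea: ₹67,500; Farrukh: ₹67,500; Quilla: ₹67,500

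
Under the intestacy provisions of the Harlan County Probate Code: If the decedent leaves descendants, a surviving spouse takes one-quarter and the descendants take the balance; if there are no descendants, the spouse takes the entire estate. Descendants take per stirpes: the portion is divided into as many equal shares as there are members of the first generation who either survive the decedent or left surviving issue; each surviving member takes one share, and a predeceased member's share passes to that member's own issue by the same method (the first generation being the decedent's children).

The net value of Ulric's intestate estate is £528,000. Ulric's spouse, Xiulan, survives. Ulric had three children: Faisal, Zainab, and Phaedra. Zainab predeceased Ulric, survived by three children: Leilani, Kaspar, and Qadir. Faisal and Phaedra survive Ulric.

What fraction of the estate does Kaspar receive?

Xiulan takes one-quarter of £528,000 = £132,000. The remaining £396,000 passes to the descendants.
The descendants' portion (£396,000) is divided into 3 shares of £132,000: Faisal and Phaedra each take £132,000; Zainab's £132,000 share passes to Zainab's issue.
Zainab's share (£132,000) is divided into 3 shares of £44,000: Leilani, Kaspar, and Qadir each take £44,000.

Kaspar receives 1/12 of the estate.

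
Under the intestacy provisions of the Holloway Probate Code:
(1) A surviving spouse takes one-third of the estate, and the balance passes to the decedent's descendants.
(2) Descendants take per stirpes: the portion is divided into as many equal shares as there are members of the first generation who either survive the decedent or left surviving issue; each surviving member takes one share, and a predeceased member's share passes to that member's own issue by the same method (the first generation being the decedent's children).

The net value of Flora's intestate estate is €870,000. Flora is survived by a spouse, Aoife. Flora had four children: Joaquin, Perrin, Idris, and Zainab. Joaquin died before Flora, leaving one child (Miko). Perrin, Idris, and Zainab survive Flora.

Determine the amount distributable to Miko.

Aoife takes one-third of €870,000 = €290,000. The remaining €580,000 passes to the descendants.
The descendants' portion (€580,000) is divided into 4 shares of €145,000: Perrin, Idris, and Zainab each take €145,000; Joaquin's €145,000 share passes to Joaquin's issue.
Joaquin's share (€145,000) passes entirely to Miko.

Miko receives €145,000.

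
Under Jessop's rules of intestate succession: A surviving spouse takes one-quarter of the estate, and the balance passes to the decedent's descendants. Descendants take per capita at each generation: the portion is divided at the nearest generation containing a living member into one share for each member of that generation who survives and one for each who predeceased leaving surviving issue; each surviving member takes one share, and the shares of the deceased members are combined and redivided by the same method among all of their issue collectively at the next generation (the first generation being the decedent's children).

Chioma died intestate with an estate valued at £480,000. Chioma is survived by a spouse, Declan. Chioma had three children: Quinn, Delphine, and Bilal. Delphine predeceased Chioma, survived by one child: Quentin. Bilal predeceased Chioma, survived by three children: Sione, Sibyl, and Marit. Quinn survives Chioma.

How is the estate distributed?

Declan takes one-quarter of £480,000 = £120,000. The remaining £360,000 passes to the descendants.
The descendants' portion (£360,000) is divided at the children's generation into 3 shares of £120,000. Quinn takes £120,000. The 2 shares of the deceased (Delphine and Bilal) are combined into a pool of £240,000.
That pool (£240,000) is divided at the grandchildren's generation equally among Quentin, Sione, Sibyl, and Marit: £60,000 each.

Declan: £120,000; Quinn: £120,000; Quentin: £60,000; Sione: £60,000; Sibyl: £60,000; Marit: £60,000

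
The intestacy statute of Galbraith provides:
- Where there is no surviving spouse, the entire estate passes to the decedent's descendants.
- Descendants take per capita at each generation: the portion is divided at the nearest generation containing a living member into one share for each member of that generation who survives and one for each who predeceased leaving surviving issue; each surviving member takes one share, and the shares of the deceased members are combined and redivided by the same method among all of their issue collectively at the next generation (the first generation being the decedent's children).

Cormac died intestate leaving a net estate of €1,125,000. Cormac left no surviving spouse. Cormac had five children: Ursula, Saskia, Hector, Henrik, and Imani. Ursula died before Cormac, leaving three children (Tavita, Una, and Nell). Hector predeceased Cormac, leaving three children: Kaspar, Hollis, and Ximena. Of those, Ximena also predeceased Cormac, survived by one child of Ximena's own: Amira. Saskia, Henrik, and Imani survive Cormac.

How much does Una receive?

Una receives €75,000.

The entire €1,125,000 passes to the descendants.
That amount (€1,125,000) is divided at the children's generation into 5 shares of €225,000. Saskia, Henrik, and Imani each take €225,000. The 2 shares of the deceased (Ursula and Hector) are combined into a pool of €450,000.
That pool (€450,000) is divided at the grandchildren's generation into 6 shares of €75,000. Tavita, Una, Nell, Kaspar, and Hollis each take €75,000. The remaining share for the deceased Ximena (€75,000) is carried to the next generation.
That pool (€75,000) passes entirely to Amira, the sole taker at the great-grandchildren's generation.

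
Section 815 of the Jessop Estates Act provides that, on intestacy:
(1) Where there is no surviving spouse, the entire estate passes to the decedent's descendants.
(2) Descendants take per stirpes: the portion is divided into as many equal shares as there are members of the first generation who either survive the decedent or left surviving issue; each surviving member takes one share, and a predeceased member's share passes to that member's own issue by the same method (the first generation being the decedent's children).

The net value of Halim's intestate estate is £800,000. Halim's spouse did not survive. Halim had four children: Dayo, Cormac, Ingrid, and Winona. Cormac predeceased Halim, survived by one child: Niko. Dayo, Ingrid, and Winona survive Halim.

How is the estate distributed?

Dayo: £200,000; Niko: £200,000; Ingrid: £200,000; Winona: £200,000

The entire £800,000 passes to the descendants.
That amount (£800,000) is divided into 4 shares of £200,000: Dayo, Ingrid, and Winona each take £200,000; Cormac's £200,000 share passes to Cormac's issue.
Cormac's share (£200,000) passes entirely to Niko.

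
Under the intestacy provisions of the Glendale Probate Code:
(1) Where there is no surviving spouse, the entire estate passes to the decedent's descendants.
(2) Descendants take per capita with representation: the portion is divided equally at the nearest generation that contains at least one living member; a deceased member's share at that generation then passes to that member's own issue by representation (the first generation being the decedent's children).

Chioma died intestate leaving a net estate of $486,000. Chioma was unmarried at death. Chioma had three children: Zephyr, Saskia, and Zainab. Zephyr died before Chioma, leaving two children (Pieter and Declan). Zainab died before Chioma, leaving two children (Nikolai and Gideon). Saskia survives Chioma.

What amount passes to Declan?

The entire $486,000 passes to the descendants.
That amount ($486,000) is divided into 3 shares of $162,000: Saskia takes $162,000; Zephyr's $162,000 share passes to Zephyr's issue; Zainab's $162,000 share passes to Zainab's issue.
Zephyr's share ($162,000) is divided into 2 shares of $81,000: Pieter and Declan each take $81,000.
Zainab's share ($162,000) is divided into 2 shares of $81,000: Nikolai and Gideon each take $81,000.

Declan receives $81,000.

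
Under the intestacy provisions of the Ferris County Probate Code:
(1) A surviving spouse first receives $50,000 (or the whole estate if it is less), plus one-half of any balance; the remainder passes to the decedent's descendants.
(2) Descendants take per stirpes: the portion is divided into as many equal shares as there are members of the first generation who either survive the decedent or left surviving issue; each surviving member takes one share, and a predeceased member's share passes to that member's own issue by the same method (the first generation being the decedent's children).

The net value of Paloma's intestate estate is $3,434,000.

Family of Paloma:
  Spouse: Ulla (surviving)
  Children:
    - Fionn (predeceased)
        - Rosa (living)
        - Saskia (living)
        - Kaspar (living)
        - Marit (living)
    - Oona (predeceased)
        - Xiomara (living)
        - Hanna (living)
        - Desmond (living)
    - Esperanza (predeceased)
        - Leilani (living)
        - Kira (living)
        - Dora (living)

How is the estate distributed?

Ulla first takes $50,000, leaving a balance of $3,384,000. Ulla then takes one-half of the balance ($1,692,000), for a total of $1,742,000. The remaining $1,692,000 passes to the descendants.
The descendants' portion ($1,692,000) is divided into 3 shares of $564,000: Fionn's $564,000 share passes to Fionn's issue; Oona's $564,000 share passes to Oona's issue; Esperanza's $564,000 share passes to Esperanza's issue.
Fionn's share ($564,000) is divided into 4 shares of $141,000: Rosa, Saskia, Kaspar, and Marit each take $141,000.
Oona's share ($564,000) is divided into 3 shares of $188,000: Xiomara, Hanna, and Desmond each take $188,000.
Esperanza's share ($564,000) is divided into 3 shares of $188,000: Leilani, Kira, and Dora each take $188,000.

Ulla: $1,742,000; Rosa: $141,000; Saskia: $141,000; Kaspar: $141,000; Marit: $141,000; Xiomara: $188,000; Hanna: $188,000; Desmond: $188,000; Leilani: $188,000; Kira: $188,000; Dora: $188,000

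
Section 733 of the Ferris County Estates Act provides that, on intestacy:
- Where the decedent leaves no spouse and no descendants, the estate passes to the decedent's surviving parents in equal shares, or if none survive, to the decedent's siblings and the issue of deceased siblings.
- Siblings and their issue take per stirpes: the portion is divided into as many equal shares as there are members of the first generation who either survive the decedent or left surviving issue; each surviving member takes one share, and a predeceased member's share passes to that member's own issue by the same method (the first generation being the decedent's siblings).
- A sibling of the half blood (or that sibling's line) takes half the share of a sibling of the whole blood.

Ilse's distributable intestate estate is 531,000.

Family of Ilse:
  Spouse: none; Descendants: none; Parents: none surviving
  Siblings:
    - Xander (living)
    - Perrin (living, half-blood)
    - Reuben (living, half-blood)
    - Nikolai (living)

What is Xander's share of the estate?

Xander receives 177,000.

The entire 531,000 passes to the siblings and their issue.
Counting each half-blood sibling's line as half a unit, there are 3 units in 531,000, so one unit is 177,000. Whole-blood lines (Xander and Nikolai) take 177,000 each; half-blood lines (Perrin and Reuben) take 88,500 each.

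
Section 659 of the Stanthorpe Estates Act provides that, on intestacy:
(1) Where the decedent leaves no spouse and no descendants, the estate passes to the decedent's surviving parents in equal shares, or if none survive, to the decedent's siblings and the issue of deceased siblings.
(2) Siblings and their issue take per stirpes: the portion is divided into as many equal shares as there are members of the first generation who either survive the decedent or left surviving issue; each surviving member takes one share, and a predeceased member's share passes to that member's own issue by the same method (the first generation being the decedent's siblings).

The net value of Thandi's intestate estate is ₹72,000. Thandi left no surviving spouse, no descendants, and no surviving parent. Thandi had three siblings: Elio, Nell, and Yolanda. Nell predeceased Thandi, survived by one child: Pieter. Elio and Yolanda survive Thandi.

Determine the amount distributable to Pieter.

Pieter receives ₹24,000.

The entire ₹72,000 passes to the siblings and their issue.
That amount (₹72,000) is divided into 3 shares of ₹24,000: Elio and Yolanda each take ₹24,000; Nell's ₹24,000 share passes to Nell's issue.
Nell's share (₹24,000) passes entirely to Pieter.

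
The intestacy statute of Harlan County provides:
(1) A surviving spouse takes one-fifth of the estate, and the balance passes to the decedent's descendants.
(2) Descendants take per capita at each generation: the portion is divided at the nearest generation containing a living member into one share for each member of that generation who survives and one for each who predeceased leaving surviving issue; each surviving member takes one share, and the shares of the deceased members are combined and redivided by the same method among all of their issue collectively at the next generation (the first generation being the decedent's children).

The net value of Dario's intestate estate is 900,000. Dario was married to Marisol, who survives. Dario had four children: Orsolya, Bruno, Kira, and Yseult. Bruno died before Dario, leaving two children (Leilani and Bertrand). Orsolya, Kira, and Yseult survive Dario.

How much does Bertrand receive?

Marisol takes one-fifth of 900,000 = 180,000. The remaining 720,000 passes to the descendants.
The descendants' portion (720,000) is divided at the children's generation into 4 shares of 180,000. Orsolya, Kira, and Yseult each take 180,000. The remaining share for the deceased Bruno (180,000) is carried to the next generation.
That pool (180,000) is divided at the grandchildren's generation equally among Leilani and Bertrand: 90,000 each.

Bertrand receives 90,000.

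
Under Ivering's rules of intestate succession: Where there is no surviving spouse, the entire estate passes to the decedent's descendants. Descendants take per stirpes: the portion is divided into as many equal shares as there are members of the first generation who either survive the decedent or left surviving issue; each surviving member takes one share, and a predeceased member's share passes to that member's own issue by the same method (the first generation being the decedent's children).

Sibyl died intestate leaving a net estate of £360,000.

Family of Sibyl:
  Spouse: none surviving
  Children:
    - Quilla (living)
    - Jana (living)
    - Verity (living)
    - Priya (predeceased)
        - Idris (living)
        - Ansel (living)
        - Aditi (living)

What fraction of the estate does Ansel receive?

The entire £360,000 passes to the descendants.
That amount (£360,000) is divided into 4 shares of £90,000: Quilla, Jana, and Verity each take £90,000; Priya's £90,000 share passes to Priya's issue.
Priya's share (£90,000) is divided into 3 shares of £30,000: Idris, Ansel, and Aditi each take £30,000.

Ansel receives 1/12 of the estate.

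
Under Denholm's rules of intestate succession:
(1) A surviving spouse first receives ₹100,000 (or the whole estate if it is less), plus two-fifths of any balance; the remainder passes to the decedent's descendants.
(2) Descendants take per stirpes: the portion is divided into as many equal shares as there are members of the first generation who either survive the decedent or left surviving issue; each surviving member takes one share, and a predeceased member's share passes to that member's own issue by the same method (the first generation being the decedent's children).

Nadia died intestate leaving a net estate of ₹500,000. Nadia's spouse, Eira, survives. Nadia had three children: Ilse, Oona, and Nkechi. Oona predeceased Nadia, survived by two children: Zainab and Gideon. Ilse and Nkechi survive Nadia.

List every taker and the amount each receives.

Eira: ₹260,000; Ilse: ₹80,000; Zainab: ₹40,000; Gideon: ₹40,000; Nkechi: ₹80,000

Eira first takes ₹100,000, leaving a balance of ₹400,000. Eira then takes two-fifths of the balance (₹160,000), for a total of ₹260,000. The remaining ₹240,000 passes to the descendants.
The descendants' portion (₹240,000) is divided into 3 shares of ₹80,000: Ilse and Nkechi each take ₹80,000; Oona's ₹80,000 share passes to Oona's issue.
Oona's share (₹80,000) is divided into 2 shares of ₹40,000: Zainab and Gideon each take ₹40,000.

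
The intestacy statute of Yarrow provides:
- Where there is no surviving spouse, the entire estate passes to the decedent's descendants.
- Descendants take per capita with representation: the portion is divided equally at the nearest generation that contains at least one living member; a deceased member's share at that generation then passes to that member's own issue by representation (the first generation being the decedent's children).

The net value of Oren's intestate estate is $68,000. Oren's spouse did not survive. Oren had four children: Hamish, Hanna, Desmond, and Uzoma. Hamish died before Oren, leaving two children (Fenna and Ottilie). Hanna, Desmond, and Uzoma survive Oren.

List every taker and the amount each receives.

The entire $68,000 passes to the descendants.
That amount ($68,000) is divided into 4 shares of $17,000: Hanna, Desmond, and Uzoma each take $17,000; Hamish's $17,000 share passes to Hamish's issue.
Hamish's share ($17,000) is divided into 2 shares of $8,500: Fenna and Ottilie each take $8,500.

Fenna: $8,500; Ottilie: $8,500; Hanna: $17,000; Desmond: $17,000; Uzoma: $17,000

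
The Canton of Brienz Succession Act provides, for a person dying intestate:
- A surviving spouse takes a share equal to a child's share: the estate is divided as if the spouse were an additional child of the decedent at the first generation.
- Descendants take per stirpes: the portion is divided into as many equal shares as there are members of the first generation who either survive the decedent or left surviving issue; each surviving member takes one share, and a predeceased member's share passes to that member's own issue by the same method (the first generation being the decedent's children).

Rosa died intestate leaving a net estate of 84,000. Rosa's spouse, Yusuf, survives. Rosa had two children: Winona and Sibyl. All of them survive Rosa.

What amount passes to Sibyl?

The spouse counts as an additional share at the children's level, so there are 3 primary shares of 28,000. Yusuf takes one such share (28,000).
The children's combined portion (56,000) is divided into 2 shares of 28,000: Winona and Sibyl each take 28,000.

Sibyl receives 28,000.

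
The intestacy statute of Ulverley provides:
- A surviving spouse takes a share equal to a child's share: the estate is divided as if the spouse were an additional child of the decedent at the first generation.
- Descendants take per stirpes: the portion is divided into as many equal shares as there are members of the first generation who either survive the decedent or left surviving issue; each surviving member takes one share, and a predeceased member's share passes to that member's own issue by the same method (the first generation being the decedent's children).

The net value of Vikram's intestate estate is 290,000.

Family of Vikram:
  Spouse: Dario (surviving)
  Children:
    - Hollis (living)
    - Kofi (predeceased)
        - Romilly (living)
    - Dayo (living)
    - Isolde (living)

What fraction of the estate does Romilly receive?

Romilly receives 1/5 of the estate.

The spouse counts as an additional share at the children's level, so there are 5 primary shares of 58,000. Dario takes one such share (58,000).
The children's combined portion (232,000) is divided into 4 shares of 58,000: Hollis, Dayo, and Isolde each take 58,000; Kofi's 58,000 share passes to Kofi's issue.
Kofi's share (58,000) passes entirely to Romilly.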